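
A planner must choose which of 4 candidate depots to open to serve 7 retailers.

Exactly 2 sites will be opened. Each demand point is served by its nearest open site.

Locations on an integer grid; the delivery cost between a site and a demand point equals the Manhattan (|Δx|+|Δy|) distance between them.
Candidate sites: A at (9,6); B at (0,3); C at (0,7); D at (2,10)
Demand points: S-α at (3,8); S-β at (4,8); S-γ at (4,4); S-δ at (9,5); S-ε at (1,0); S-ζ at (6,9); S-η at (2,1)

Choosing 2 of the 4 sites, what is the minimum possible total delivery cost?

35

Open {A, B}.
  S-α→A 8, S-β→A 7, S-γ→B 5, S-δ→A 1, S-ε→B 4, S-ζ→A 6, S-η→B 4  ⇒ total 35.
Compare {B, D}: total 36.
Compare {A, C}: total 39.
No size-2 selection does better; minimum is 35.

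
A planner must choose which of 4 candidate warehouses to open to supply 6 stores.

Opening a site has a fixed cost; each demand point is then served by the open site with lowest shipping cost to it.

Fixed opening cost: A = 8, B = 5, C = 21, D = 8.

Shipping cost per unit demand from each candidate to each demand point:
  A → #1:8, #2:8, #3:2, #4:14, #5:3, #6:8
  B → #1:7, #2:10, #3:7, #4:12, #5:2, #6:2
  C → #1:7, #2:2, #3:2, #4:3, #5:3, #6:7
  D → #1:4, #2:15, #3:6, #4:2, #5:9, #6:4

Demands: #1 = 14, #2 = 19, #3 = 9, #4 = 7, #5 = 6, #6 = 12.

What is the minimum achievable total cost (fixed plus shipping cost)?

196

Open {B, C, D}: assign each demand point to its cheapest open site.
  #1→D 14×4=56, #2→C 19×2=38, #3→C 9×2=18, #4→D 7×2=14, #5→B 6×2=12, #6→B 12×2=24
  shipping cost 162, fixed 34 → total 196.
Compare {A, B, C, D}: shipping cost 162 + fixed 42 = 204.
Compare {C, D}: shipping cost 192 + fixed 29 = 221.
Compare {A, C, D}: shipping cost 192 + fixed 37 = 229.
All other subsets cost ≥ 204. Minimum total cost: 196.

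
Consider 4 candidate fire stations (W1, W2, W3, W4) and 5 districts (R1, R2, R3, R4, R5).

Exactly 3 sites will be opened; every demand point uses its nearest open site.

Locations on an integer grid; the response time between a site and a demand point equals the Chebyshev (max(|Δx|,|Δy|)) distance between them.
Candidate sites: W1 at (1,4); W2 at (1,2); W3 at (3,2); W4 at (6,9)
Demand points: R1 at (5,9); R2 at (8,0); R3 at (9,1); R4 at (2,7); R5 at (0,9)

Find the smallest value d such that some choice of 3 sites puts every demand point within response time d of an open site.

6

Open {W1, W2, W3}.
  Farthest demand point is R3 at response time 6 (to W3); all others are ≤ 6.
With {W1, W3, W4} the worst case is 6.
With {W2, W3, W4} the worst case is 6.
No size-3 selection achieves below 6.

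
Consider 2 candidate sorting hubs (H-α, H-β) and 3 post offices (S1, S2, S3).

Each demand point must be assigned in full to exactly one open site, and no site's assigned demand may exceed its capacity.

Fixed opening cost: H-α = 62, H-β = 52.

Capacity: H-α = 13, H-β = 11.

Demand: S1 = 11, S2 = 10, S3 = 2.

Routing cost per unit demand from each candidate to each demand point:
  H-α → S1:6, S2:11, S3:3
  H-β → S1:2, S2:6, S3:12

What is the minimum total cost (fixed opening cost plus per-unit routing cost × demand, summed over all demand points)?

Open {H-α, H-β}; cheapest assignment that respects the capacities:
  H-α (cap 13, load 13): S1, S3 — cost 11×6 + 2×3 = 72
  H-β (cap 11, load 10): S2 — cost 10×6 = 60
  Shipping 132, fixed 114 → total 246.
  Any other capacity-feasible assignment to {H-α, H-β} ships for at least 132.
Total demand is 23 and no other set of sites has combined capacity ≥ 23, so {H-α, H-β} is the only feasible choice of open sites. Minimum: 246.

246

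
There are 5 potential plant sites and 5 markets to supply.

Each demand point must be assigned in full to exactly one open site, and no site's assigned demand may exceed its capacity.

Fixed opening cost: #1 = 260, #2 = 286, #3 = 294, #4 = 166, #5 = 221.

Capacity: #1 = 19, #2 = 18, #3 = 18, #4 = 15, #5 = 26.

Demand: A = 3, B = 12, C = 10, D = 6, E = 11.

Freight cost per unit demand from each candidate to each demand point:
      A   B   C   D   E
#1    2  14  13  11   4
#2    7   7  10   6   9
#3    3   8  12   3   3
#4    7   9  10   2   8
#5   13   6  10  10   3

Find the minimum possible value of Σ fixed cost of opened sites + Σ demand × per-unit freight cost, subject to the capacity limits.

Open {#3, #5}; cheapest assignment that respects the capacities:
  #3 (cap 18, load 17): D, E — cost 6×3 + 11×3 = 51
  #5 (cap 26, load 25): A, B, C — cost 3×13 + 12×6 + 10×10 = 211
  Shipping 262, fixed 515 → total 777.
  Any other capacity-feasible assignment to {#3, #5} ships for at least 262.
Compare {#2, #5}: its best feasible assignment gives total 787.
Compare {#1, #5}: its best feasible assignment gives total 788.
Every other set of open sites that can feasibly serve all demand totals ≥ 787 even under its best assignment. Minimum: 777.

777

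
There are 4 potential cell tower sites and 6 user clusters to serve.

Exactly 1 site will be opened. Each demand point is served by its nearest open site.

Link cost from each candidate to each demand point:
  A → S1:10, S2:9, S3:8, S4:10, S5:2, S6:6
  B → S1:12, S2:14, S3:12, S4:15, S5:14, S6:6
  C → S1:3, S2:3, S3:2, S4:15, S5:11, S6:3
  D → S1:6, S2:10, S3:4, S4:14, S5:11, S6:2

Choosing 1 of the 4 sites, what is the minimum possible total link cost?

Open {C}.
  S1→C 3, S2→C 3, S3→C 2, S4→C 15, S5→C 11, S6→C 3  ⇒ total 37.
Compare {A}: total 45.
Compare {D}: total 47.
No size-1 selection does better; minimum is 37.

37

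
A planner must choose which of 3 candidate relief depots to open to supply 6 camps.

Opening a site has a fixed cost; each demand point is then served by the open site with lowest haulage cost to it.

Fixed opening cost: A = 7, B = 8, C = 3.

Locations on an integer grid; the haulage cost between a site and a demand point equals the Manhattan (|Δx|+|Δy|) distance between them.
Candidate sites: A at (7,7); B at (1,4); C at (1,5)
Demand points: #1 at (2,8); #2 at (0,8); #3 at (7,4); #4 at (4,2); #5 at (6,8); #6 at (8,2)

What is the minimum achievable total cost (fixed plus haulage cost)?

Open {A, C}: assign each demand point to its cheapest open site.
  #1→C 4, #2→C 4, #3→A 3, #4→C 6, #5→A 2, #6→A 6
  haulage cost 25, fixed 10 → total 35.
Compare {A}: haulage cost 33 + fixed 7 = 40.
Compare {A, B}: haulage cost 26 + fixed 15 = 41.
Compare {C}: haulage cost 39 + fixed 3 = 42.
All other subsets cost ≥ 40. Minimum total cost: 35.

35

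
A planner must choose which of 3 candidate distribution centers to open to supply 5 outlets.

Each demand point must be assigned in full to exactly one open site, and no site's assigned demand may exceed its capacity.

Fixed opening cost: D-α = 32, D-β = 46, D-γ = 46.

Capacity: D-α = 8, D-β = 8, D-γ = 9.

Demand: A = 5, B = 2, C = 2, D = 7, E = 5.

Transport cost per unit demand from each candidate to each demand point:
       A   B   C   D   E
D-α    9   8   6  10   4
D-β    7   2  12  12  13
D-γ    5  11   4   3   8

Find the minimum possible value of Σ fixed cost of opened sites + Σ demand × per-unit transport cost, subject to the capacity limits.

Open {D-α, D-β, D-γ}; cheapest assignment that respects the capacities:
  D-α (cap 8, load 5): E — cost 5×4 = 20
  D-β (cap 8, load 7): A, B — cost 5×7 + 2×2 = 39
  D-γ (cap 9, load 9): C, D — cost 2×4 + 7×3 = 29
  Shipping 88, fixed 124 → total 212.
  Any other capacity-feasible assignment to {D-α, D-β, D-γ} ships for at least 88.
Total demand is 21 and no other set of sites has combined capacity ≥ 21, so {D-α, D-β, D-γ} is the only feasible choice of open sites. Minimum: 212.

212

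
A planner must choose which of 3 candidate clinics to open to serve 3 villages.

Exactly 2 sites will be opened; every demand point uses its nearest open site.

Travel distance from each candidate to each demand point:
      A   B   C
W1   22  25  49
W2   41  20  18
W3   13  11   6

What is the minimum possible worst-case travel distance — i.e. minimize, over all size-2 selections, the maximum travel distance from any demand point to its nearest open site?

Open {W1, W3}.
  Farthest demand point is A at travel distance 13 (to W3); all others are ≤ 13.
With {W2, W3} the worst case is 13.
With {W1, W2} the worst case is 22.
No size-2 selection achieves below 13.

13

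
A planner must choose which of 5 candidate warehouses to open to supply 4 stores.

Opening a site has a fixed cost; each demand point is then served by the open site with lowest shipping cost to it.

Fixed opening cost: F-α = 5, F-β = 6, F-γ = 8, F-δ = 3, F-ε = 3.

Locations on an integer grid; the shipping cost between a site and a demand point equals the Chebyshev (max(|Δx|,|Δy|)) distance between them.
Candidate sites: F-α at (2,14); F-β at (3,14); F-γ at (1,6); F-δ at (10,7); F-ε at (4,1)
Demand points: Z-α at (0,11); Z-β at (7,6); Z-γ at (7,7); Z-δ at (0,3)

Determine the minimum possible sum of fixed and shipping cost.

24

Open {F-α, F-δ, F-ε}: assign each demand point to its cheapest open site.
  Z-α→F-α 3, Z-β→F-δ 3, Z-γ→F-δ 3, Z-δ→F-ε 4
  shipping cost 13, fixed 11 → total 24.
Compare {F-γ, F-δ}: shipping cost 14 + fixed 11 = 25.
Compare {F-β, F-δ, F-ε}: shipping cost 13 + fixed 12 = 25.
Compare {F-α, F-ε}: shipping cost 18 + fixed 8 = 26.
All other subsets cost ≥ 25. Minimum total cost: 24.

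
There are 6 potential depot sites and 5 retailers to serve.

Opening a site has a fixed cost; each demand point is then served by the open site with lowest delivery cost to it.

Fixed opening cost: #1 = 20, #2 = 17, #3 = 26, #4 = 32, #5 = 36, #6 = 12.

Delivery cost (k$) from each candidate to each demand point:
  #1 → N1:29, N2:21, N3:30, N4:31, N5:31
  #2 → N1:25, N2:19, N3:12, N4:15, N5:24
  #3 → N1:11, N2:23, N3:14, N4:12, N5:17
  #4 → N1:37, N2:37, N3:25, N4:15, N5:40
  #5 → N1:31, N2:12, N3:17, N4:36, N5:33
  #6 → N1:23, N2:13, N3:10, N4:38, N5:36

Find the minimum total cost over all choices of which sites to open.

101

Open {#3, #6}: assign each demand point to its cheapest open site.
  N1→#3 11, N2→#6 13, N3→#6 10, N4→#3 12, N5→#3 17
  delivery cost 63, fixed 38 → total 101.
Compare {#3}: delivery cost 77 + fixed 26 = 103.
Compare {#2}: delivery cost 95 + fixed 17 = 112.
Compare {#2, #3}: delivery cost 71 + fixed 43 = 114.
All other subsets cost ≥ 103. Minimum total cost: 101.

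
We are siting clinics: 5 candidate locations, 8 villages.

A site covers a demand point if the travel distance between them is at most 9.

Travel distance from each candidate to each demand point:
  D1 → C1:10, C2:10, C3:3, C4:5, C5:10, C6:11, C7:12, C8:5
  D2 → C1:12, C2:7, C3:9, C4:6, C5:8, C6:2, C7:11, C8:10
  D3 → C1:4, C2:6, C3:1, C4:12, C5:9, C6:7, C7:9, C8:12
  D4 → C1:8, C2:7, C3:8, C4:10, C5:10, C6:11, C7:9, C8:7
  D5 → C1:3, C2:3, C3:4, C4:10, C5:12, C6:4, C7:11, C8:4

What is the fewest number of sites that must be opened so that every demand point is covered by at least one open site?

Coverage sets (demand points within 9 of each site):
  D1: {C3, C4, C8}
  D2: {C2, C3, C4, C5, C6}
  D3: {C1, C2, C3, C5, C6, C7}
  D4: {C1, C2, C3, C7, C8}
  D5: {C1, C2, C3, C6, C8}
No single site covers all 8 demand points.
But {D1, D3} covers everything, so the minimum is 2.

2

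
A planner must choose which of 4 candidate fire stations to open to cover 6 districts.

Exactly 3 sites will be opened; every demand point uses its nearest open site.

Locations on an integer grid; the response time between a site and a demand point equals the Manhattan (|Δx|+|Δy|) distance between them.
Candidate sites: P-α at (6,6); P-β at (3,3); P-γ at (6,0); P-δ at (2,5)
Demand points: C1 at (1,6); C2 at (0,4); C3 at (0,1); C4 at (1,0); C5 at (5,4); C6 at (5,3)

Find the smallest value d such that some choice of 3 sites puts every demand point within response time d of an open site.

5

Open {P-α, P-β, P-γ}.
  Farthest demand point is C1 at response time 5 (to P-α); all others are ≤ 5.
With {P-α, P-β, P-δ} the worst case is 5.
With {P-β, P-γ, P-δ} the worst case is 5.
No size-3 selection achieves below 5.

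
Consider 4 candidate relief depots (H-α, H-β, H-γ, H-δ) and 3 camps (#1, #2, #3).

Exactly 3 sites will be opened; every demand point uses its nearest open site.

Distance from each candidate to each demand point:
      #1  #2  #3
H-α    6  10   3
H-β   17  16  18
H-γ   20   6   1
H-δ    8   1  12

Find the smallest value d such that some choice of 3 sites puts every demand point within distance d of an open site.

Open {H-α, H-β, H-γ}.
  Farthest demand point is #1 at distance 6 (to H-α); all others are ≤ 6.
With {H-α, H-β, H-δ} the worst case is 6.
With {H-α, H-γ, H-δ} the worst case is 6.
No size-3 selection achieves below 6.

6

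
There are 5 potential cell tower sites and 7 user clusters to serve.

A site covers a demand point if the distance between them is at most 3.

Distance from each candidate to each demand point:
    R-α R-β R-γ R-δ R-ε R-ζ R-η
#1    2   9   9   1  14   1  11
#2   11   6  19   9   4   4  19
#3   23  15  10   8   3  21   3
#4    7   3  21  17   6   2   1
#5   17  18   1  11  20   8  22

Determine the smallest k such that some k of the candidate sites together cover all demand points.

Coverage sets (demand points within 3 of each site):
  #1: {R-α, R-δ, R-ζ}
  #2: {}
  #3: {R-ε, R-η}
  #4: {R-β, R-ζ, R-η}
  #5: {R-γ}
No 3 sites suffice: every size-3 union leaves at least one demand point uncovered.
But {#1, #3, #4, #5} covers everything, so the minimum is 4.

4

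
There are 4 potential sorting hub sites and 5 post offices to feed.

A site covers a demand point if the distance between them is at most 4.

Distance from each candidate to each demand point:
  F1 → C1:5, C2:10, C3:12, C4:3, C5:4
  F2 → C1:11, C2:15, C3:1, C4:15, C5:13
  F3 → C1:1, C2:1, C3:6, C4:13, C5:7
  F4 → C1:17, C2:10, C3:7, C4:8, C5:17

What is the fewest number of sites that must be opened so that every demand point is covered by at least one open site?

Coverage sets (demand points within 4 of each site):
  F1: {C4, C5}
  F2: {C3}
  F3: {C1, C2}
  F4: {}
No 2 sites suffice: every size-2 union leaves at least one demand point uncovered.
But {F1, F2, F3} covers everything, so the minimum is 3.

3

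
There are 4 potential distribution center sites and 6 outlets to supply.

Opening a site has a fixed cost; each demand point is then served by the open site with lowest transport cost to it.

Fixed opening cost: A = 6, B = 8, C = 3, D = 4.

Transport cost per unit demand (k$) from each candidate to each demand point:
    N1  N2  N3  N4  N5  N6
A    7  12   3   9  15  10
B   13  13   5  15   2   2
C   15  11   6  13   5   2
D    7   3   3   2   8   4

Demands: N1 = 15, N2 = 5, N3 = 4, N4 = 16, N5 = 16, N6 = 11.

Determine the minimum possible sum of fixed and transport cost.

Open {B, D}: assign each demand point to its cheapest open site.
  N1→D 15×7=105, N2→D 5×3=15, N3→D 4×3=12, N4→D 16×2=32, N5→B 16×2=32, N6→B 11×2=22
  transport cost 218, fixed 12 → total 230.
Compare {B, C, D}: transport cost 218 + fixed 15 = 233.
Compare {A, B, D}: transport cost 218 + fixed 18 = 236.
Compare {A, B, C, D}: transport cost 218 + fixed 21 = 239.
All other subsets cost ≥ 233. Minimum total cost: 230.

230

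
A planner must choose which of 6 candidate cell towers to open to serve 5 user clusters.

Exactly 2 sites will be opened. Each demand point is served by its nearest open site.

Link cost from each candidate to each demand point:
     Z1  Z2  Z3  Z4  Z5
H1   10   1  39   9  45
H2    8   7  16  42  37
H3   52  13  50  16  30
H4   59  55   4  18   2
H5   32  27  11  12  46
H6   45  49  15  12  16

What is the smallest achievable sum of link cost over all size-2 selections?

Open {H1, H4}.
  Z1→H1 10, Z2→H1 1, Z3→H4 4, Z4→H1 9, Z5→H4 2  ⇒ total 26.
Compare {H2, H4}: total 39.
Compare {H1, H6}: total 51.
No size-2 selection does better; minimum is 26.

26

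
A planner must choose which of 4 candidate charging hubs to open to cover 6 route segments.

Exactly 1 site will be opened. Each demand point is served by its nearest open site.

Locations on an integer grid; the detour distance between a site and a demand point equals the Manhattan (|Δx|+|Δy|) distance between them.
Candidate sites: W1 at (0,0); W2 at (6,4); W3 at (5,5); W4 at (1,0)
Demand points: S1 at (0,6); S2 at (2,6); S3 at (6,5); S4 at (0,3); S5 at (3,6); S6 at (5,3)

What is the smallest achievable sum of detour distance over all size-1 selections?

23

Open {W3}.
  S1→W3 6, S2→W3 4, S3→W3 1, S4→W3 7, S5→W3 3, S6→W3 2  ⇒ total 23.
Compare {W2}: total 29.
Compare {W4}: total 43.
No size-1 selection does better; minimum is 23.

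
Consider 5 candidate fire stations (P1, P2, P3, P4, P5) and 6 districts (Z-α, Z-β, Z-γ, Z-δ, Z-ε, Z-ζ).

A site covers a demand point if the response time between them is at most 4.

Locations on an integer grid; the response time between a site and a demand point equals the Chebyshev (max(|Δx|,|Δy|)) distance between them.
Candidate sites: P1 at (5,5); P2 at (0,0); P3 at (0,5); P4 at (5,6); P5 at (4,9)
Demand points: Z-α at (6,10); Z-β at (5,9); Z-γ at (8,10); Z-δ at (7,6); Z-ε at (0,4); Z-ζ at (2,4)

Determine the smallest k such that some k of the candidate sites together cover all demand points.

2

Coverage sets (demand points within 4 of each site):
  P1: {Z-β, Z-δ, Z-ζ}
  P2: {Z-ε, Z-ζ}
  P3: {Z-ε, Z-ζ}
  P4: {Z-α, Z-β, Z-γ, Z-δ, Z-ζ}
  P5: {Z-α, Z-β, Z-γ, Z-δ}
No single site covers all 6 demand points.
But {P2, P4} covers everything, so the minimum is 2.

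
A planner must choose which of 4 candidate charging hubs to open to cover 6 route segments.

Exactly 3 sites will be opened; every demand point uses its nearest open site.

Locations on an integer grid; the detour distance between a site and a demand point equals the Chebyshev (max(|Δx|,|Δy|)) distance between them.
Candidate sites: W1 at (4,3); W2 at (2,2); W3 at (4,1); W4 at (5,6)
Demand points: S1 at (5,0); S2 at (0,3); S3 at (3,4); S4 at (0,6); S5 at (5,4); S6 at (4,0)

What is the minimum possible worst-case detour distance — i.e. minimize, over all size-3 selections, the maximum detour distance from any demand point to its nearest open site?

Open {W1, W2, W3}.
  Farthest demand point is S4 at detour distance 4 (to W1); all others are ≤ 4.
With {W1, W2, W4} the worst case is 4.
With {W1, W3, W4} the worst case is 4.
No size-3 selection achieves below 4.

4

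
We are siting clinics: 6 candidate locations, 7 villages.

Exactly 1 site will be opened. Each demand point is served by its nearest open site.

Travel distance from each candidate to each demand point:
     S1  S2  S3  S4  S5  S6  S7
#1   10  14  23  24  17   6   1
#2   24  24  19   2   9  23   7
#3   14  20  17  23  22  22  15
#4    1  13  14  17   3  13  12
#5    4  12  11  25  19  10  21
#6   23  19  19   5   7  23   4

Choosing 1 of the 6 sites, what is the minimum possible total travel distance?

73

Open {#4}.
  S1→#4 1, S2→#4 13, S3→#4 14, S4→#4 17, S5→#4 3, S6→#4 13, S7→#4 12  ⇒ total 73.
Compare {#1}: total 95.
Compare {#6}: total 100.
No size-1 selection does better; minimum is 73.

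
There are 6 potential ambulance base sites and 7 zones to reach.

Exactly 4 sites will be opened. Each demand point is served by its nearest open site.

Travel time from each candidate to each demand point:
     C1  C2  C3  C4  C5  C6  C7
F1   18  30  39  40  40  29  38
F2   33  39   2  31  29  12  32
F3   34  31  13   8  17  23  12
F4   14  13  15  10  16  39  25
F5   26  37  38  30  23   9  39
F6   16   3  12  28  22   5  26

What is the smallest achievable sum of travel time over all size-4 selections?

60

Open {F2, F3, F4, F6}.
  C1→F4 14, C2→F6 3, C3→F2 2, C4→F3 8, C5→F4 16, C6→F6 5, C7→F3 12  ⇒ total 60.
Compare {F1, F2, F3, F6}: total 63.
Compare {F2, F3, F5, F6}: total 63.
No size-4 selection does better; minimum is 60.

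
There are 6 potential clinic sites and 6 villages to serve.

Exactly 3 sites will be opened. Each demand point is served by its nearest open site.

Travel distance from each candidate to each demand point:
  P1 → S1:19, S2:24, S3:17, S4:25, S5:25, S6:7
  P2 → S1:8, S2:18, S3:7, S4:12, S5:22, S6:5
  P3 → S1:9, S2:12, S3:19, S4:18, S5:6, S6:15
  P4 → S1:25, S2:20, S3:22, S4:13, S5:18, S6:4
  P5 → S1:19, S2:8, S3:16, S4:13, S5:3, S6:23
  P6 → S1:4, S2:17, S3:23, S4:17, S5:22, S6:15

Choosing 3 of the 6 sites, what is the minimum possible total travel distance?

Open {P2, P5, P6}.
  S1→P6 4, S2→P5 8, S3→P2 7, S4→P2 12, S5→P5 3, S6→P2 5  ⇒ total 39.
Compare {P2, P4, P5}: total 42.
Compare {P1, P2, P5}: total 43.
No size-3 selection does better; minimum is 39.

39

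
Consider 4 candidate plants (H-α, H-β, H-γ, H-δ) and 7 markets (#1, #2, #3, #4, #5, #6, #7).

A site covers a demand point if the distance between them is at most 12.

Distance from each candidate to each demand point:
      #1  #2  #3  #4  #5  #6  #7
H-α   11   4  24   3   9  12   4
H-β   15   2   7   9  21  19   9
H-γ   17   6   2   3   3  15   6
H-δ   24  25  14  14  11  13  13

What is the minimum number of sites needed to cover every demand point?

Coverage sets (demand points within 12 of each site):
  H-α: {#1, #2, #4, #5, #6, #7}
  H-β: {#2, #3, #4, #7}
  H-γ: {#2, #3, #4, #5, #7}
  H-δ: {#5}
No single site covers all 7 demand points.
But {H-α, H-β} covers everything, so the minimum is 2.

2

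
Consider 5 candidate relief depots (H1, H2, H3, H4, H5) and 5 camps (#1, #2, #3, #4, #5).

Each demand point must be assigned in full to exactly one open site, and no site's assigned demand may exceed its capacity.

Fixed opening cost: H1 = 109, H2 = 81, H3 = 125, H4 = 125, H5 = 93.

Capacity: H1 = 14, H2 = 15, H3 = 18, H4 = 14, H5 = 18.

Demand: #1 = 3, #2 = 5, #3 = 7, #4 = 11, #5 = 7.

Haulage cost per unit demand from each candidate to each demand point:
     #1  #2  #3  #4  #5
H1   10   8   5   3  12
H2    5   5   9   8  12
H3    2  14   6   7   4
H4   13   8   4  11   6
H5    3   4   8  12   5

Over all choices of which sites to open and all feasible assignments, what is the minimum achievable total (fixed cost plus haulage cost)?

401

Open {H3, H5}; cheapest assignment that respects the capacities:
  H3 (cap 18, load 18): #3, #4 — cost 7×6 + 11×7 = 119
  H5 (cap 18, load 15): #1, #2, #5 — cost 3×3 + 5×4 + 7×5 = 64
  Shipping 183, fixed 218 → total 401.
  Any other capacity-feasible assignment to {H3, H5} ships for at least 183.
Compare {H2, H3}: its best feasible assignment gives total 414.
Compare {H1, H2, H5}: its best feasible assignment gives total 441.
Every other set of open sites that can feasibly serve all demand totals ≥ 414 even under its best assignment. Minimum: 401.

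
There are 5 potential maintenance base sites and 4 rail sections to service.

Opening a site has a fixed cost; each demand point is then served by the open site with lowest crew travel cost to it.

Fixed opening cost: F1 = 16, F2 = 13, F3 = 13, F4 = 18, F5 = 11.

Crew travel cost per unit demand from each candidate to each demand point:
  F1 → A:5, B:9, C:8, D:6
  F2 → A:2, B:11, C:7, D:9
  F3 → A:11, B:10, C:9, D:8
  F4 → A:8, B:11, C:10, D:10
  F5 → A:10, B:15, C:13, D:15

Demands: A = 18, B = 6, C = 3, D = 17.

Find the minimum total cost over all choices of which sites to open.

242

Open {F1, F2}: assign each demand point to its cheapest open site.
  A→F2 18×2=36, B→F1 6×9=54, C→F2 3×7=21, D→F1 17×6=102
  crew travel cost 213, fixed 29 → total 242.
Compare {F1, F2, F5}: crew travel cost 213 + fixed 40 = 253.
Compare {F1, F2, F3}: crew travel cost 213 + fixed 42 = 255.
Compare {F1, F2, F4}: crew travel cost 213 + fixed 47 = 260.
All other subsets cost ≥ 253. Minimum total cost: 242.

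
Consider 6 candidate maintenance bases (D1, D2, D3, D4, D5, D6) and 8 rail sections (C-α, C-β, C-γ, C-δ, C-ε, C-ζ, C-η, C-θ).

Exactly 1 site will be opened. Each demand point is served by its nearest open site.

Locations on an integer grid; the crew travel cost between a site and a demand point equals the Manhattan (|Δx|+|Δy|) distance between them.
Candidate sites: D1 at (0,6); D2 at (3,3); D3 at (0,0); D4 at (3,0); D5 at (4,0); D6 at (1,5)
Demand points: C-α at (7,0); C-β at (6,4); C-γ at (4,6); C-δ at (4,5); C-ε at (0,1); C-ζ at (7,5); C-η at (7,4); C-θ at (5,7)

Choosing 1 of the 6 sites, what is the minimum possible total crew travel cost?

Open {D2}.
  C-α→D2 7, C-β→D2 4, C-γ→D2 4, C-δ→D2 3, C-ε→D2 5, C-ζ→D2 6, C-η→D2 5, C-θ→D2 6  ⇒ total 40.
Compare {D5}: total 48.
Compare {D6}: total 48.
No size-1 selection does better; minimum is 40.

40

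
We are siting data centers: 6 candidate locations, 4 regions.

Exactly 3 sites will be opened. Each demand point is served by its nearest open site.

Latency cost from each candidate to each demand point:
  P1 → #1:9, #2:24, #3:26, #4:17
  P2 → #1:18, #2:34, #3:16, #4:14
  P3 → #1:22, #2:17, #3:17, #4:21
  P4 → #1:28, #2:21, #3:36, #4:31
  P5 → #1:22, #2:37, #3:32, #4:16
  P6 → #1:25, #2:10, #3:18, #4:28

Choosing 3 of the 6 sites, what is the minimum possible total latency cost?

Open {P1, P2, P6}.
  #1→P1 9, #2→P6 10, #3→P2 16, #4→P2 14  ⇒ total 49.
Compare {P1, P3, P6}: total 53.
Compare {P1, P5, P6}: total 53.
No size-3 selection does better; minimum is 49.

49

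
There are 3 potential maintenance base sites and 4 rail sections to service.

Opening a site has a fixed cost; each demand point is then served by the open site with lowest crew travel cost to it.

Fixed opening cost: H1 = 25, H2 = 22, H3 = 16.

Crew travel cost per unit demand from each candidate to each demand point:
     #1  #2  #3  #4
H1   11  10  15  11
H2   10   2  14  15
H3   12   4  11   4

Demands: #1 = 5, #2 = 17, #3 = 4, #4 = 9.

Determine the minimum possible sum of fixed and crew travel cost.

202

Open {H2, H3}: assign each demand point to its cheapest open site.
  #1→H2 5×10=50, #2→H2 17×2=34, #3→H3 4×11=44, #4→H3 9×4=36
  crew travel cost 164, fixed 38 → total 202.
Compare {H3}: crew travel cost 208 + fixed 16 = 224.
Compare {H1, H2, H3}: crew travel cost 164 + fixed 63 = 227.
Compare {H1, H3}: crew travel cost 203 + fixed 41 = 244.
All other subsets cost ≥ 224. Minimum total cost: 202.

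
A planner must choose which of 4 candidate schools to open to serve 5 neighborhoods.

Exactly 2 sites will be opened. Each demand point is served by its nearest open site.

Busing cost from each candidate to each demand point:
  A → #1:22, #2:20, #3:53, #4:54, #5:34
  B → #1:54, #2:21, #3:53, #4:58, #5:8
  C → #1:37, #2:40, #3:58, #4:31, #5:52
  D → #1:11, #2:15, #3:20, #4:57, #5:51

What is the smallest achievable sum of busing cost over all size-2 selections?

111

Open {B, D}.
  #1→D 11, #2→D 15, #3→D 20, #4→D 57, #5→B 8  ⇒ total 111.
Compare {C, D}: total 128.
Compare {A, D}: total 134.
No size-2 selection does better; minimum is 111.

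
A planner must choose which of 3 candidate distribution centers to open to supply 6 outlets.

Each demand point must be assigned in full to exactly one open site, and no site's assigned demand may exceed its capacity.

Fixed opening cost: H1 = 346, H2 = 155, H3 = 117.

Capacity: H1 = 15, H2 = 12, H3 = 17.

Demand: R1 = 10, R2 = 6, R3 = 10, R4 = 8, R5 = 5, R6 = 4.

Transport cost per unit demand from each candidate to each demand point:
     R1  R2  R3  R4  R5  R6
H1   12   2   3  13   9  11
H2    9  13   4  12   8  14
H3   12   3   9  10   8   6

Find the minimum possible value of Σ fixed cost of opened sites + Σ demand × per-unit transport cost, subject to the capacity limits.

983

Open {H1, H2, H3}; cheapest assignment that respects the capacities:
  H1 (cap 15, load 15): R3, R5 — cost 10×3 + 5×9 = 75
  H2 (cap 12, load 12): R4, R6 — cost 8×12 + 4×14 = 152
  H3 (cap 17, load 16): R1, R2 — cost 10×12 + 6×3 = 138
  Shipping 365, fixed 618 → total 983.
  Any other capacity-feasible assignment to {H1, H2, H3} ships for at least 365.
Total demand is 43 and no other set of sites has combined capacity ≥ 43, so {H1, H2, H3} is the only feasible choice of open sites. Minimum: 983.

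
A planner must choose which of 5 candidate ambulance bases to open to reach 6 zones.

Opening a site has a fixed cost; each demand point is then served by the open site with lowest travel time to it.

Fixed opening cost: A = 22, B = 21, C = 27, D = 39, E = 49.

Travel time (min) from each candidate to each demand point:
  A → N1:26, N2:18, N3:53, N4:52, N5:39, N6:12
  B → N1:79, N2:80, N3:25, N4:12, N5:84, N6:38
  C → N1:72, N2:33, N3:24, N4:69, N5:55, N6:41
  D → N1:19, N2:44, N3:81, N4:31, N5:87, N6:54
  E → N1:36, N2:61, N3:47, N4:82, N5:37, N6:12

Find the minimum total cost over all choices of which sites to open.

175

Open {A, B}: assign each demand point to its cheapest open site.
  N1→A 26, N2→A 18, N3→B 25, N4→B 12, N5→A 39, N6→A 12
  travel time 132, fixed 43 → total 175.
Compare {A, B, C}: travel time 131 + fixed 70 = 201.
Compare {A, B, D}: travel time 125 + fixed 82 = 207.
Compare {A, C}: travel time 171 + fixed 49 = 220.
All other subsets cost ≥ 201. Minimum total cost: 175.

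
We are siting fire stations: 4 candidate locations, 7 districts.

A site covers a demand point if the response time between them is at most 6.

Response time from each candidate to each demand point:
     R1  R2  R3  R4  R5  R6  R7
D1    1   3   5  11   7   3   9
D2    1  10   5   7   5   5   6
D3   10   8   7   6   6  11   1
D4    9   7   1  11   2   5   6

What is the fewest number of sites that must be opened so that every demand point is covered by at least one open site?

2

Coverage sets (demand points within 6 of each site):
  D1: {R1, R2, R3, R6}
  D2: {R1, R3, R5, R6, R7}
  D3: {R4, R5, R7}
  D4: {R3, R5, R6, R7}
No single site covers all 7 demand points.
But {D1, D3} covers everything, so the minimum is 2.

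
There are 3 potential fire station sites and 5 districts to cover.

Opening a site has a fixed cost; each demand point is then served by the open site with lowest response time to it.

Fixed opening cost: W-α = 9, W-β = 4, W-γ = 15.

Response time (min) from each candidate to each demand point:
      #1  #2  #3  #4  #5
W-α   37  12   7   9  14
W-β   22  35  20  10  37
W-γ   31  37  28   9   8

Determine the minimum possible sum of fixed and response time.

Open {W-α, W-β}: assign each demand point to its cheapest open site.
  #1→W-β 22, #2→W-α 12, #3→W-α 7, #4→W-α 9, #5→W-α 14
  response time 64, fixed 13 → total 77.
Compare {W-α, W-β, W-γ}: response time 58 + fixed 28 = 86.
Compare {W-α}: response time 79 + fixed 9 = 88.
Compare {W-α, W-γ}: response time 67 + fixed 24 = 91.
All other subsets cost ≥ 86. Minimum total cost: 77.

77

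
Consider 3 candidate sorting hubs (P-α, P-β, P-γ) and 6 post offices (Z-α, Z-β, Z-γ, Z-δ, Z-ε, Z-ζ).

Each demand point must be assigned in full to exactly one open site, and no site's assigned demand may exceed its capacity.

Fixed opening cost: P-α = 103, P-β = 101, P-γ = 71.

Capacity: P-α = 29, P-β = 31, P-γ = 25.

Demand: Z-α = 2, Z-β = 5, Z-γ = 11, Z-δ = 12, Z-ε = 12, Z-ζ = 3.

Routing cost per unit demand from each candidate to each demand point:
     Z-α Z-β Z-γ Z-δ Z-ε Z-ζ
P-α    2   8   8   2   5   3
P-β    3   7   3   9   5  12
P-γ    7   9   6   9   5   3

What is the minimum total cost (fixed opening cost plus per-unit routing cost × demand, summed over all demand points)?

Open {P-α, P-β}; cheapest assignment that respects the capacities:
  P-α (cap 29, load 29): Z-α, Z-δ, Z-ε, Z-ζ — cost 2×2 + 12×2 + 12×5 + 3×3 = 97
  P-β (cap 31, load 16): Z-β, Z-γ — cost 5×7 + 11×3 = 68
  Shipping 165, fixed 204 → total 369.
  Any other capacity-feasible assignment to {P-α, P-β} ships for at least 165.
Compare {P-α, P-γ}: its best feasible assignment gives total 377.
Compare {P-β, P-γ}: its best feasible assignment gives total 423.
Every other set of open sites that can feasibly serve all demand totals ≥ 377 even under its best assignment. Minimum: 369.

369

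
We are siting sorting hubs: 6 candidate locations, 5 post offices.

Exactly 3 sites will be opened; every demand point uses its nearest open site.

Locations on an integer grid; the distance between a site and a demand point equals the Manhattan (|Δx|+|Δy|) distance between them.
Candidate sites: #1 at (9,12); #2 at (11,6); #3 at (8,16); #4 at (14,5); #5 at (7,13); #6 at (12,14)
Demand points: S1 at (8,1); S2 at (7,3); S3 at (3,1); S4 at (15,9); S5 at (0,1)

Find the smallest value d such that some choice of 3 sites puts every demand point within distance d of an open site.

16

Open {#1, #2, #3}.
  Farthest demand point is S5 at distance 16 (to #2); all others are ≤ 16.
With {#1, #2, #4} the worst case is 16.
With {#1, #2, #5} the worst case is 16.
No size-3 selection achieves below 16.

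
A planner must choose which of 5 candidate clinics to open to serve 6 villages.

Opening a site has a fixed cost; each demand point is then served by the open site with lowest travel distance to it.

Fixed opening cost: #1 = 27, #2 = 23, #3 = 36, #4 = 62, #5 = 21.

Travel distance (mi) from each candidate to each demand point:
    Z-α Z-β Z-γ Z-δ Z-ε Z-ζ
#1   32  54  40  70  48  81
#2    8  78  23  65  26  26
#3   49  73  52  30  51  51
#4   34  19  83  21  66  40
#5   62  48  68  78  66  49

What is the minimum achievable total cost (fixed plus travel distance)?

208

Open {#2, #4}: assign each demand point to its cheapest open site.
  Z-α→#2 8, Z-β→#4 19, Z-γ→#2 23, Z-δ→#4 21, Z-ε→#2 26, Z-ζ→#2 26
  travel distance 123, fixed 85 → total 208.
Compare {#2, #4, #5}: travel distance 123 + fixed 106 = 229.
Compare {#1, #2, #4}: travel distance 123 + fixed 112 = 235.
Compare {#2, #5}: travel distance 196 + fixed 44 = 240.
All other subsets cost ≥ 229. Minimum total cost: 208.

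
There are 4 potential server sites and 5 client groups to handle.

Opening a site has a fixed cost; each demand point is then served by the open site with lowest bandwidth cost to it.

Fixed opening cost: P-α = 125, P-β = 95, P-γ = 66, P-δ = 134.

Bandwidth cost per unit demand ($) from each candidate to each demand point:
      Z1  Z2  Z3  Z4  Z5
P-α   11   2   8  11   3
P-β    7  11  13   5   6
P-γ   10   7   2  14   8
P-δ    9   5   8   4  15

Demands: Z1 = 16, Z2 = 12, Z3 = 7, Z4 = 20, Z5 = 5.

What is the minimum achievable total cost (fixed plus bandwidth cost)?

Open {P-β, P-γ}: assign each demand point to its cheapest open site.
  Z1→P-β 16×7=112, Z2→P-γ 12×7=84, Z3→P-γ 7×2=14, Z4→P-β 20×5=100, Z5→P-β 5×6=30
  bandwidth cost 340, fixed 161 → total 501.
Compare {P-α, P-β}: bandwidth cost 307 + fixed 220 = 527.
Compare {P-γ, P-δ}: bandwidth cost 338 + fixed 200 = 538.
Compare {P-δ}: bandwidth cost 415 + fixed 134 = 549.
All other subsets cost ≥ 527. Minimum total cost: 501.

501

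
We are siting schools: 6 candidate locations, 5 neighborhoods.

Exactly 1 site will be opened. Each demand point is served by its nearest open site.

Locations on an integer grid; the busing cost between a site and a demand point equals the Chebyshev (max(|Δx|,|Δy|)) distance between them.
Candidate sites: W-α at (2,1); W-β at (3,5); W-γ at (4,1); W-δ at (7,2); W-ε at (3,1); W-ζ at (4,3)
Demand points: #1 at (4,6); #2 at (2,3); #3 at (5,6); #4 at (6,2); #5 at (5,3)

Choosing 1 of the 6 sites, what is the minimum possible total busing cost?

10

Open {W-β}.
  #1→W-β 1, #2→W-β 2, #3→W-β 2, #4→W-β 3, #5→W-β 2  ⇒ total 10.
Compare {W-ζ}: total 11.
Compare {W-γ}: total 16.
No size-1 selection does better; minimum is 10.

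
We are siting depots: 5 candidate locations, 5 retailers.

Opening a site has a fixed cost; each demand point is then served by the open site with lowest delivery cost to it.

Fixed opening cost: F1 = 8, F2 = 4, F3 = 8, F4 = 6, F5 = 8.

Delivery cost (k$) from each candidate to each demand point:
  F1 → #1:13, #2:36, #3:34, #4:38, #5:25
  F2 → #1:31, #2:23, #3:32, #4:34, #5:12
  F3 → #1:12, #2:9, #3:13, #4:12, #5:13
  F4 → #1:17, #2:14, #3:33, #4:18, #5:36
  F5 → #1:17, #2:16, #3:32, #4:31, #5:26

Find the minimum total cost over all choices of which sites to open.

67

Open {F3}: assign each demand point to its cheapest open site.
  #1→F3 12, #2→F3 9, #3→F3 13, #4→F3 12, #5→F3 13
  delivery cost 59, fixed 8 → total 67.
Compare {F2, F3}: delivery cost 58 + fixed 12 = 70.
Compare {F3, F4}: delivery cost 59 + fixed 14 = 73.
Compare {F1, F3}: delivery cost 59 + fixed 16 = 75.
All other subsets cost ≥ 70. Minimum total cost: 67.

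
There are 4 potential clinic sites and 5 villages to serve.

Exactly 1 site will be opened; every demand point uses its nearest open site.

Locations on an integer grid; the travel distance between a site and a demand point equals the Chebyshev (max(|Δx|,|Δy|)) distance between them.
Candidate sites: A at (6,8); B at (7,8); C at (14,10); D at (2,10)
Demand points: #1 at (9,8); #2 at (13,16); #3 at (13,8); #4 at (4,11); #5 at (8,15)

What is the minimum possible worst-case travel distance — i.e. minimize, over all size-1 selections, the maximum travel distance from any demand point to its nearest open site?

8

Open {A}.
  Farthest demand point is #2 at travel distance 8 (to A); all others are ≤ 8.
With {B} the worst case is 8.
With {C} the worst case is 10.
No size-1 selection achieves below 8.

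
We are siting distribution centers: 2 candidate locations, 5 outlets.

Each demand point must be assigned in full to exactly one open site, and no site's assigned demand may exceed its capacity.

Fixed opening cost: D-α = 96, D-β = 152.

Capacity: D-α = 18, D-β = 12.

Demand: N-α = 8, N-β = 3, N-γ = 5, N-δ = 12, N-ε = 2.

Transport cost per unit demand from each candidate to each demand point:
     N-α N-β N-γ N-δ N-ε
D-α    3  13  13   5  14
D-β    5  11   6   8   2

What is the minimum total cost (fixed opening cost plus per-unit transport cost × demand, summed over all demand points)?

500

Open {D-α, D-β}; cheapest assignment that respects the capacities:
  D-α (cap 18, load 18): N-α, N-β, N-γ, N-ε — cost 8×3 + 3×13 + 5×13 + 2×14 = 156
  D-β (cap 12, load 12): N-δ — cost 12×8 = 96
  Shipping 252, fixed 248 → total 500.
  Any other capacity-feasible assignment to {D-α, D-β} ships for at least 252.
Total demand is 30 and no other set of sites has combined capacity ≥ 30, so {D-α, D-β} is the only feasible choice of open sites. Minimum: 500.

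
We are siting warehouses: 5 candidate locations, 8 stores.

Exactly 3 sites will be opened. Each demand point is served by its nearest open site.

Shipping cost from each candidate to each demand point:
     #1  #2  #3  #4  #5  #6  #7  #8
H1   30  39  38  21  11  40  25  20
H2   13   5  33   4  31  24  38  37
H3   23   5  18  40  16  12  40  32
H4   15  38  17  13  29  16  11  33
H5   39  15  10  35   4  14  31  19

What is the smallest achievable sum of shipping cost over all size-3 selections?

Open {H2, H4, H5}.
  #1→H2 13, #2→H2 5, #3→H5 10, #4→H2 4, #5→H5 4, #6→H5 14, #7→H4 11, #8→H5 19  ⇒ total 80.
Compare {H3, H4, H5}: total 89.
Compare {H1, H2, H5}: total 94.
No size-3 selection does better; minimum is 80.

80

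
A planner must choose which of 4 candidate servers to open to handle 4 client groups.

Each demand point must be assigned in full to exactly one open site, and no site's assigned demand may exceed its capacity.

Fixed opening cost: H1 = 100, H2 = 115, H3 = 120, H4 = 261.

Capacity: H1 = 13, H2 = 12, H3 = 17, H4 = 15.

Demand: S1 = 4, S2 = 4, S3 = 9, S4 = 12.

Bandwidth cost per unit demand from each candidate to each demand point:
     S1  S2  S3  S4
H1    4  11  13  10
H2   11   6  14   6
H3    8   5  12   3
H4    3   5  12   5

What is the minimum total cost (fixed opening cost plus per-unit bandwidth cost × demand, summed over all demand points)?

409

Open {H1, H3}; cheapest assignment that respects the capacities:
  H1 (cap 13, load 13): S1, S3 — cost 4×4 + 9×13 = 133
  H3 (cap 17, load 16): S2, S4 — cost 4×5 + 12×3 = 56
  Shipping 189, fixed 220 → total 409.
  Any other capacity-feasible assignment to {H1, H3} ships for at least 189.
Compare {H2, H3}: its best feasible assignment gives total 467.
Compare {H1, H2, H3}: its best feasible assignment gives total 524.
Every other set of open sites that can feasibly serve all demand totals ≥ 467 even under its best assignment. Minimum: 409.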